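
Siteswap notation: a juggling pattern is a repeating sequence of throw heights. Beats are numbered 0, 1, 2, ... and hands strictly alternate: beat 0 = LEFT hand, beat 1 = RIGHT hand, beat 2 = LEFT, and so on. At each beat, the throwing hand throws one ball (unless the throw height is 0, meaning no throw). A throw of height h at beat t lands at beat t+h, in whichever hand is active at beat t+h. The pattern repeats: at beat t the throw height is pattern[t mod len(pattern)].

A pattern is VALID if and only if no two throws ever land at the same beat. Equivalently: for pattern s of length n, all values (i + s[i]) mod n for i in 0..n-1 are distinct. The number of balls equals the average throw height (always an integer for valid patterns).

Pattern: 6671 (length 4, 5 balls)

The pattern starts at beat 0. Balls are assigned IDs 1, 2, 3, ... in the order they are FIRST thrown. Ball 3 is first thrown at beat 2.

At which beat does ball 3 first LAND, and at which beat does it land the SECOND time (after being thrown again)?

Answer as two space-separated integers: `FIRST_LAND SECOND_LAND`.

Answer: 9 15

Derivation:
Beat 0 (L): throw ball1 h=6 -> lands@6:L; in-air after throw: [b1@6:L]
Beat 1 (R): throw ball2 h=6 -> lands@7:R; in-air after throw: [b1@6:L b2@7:R]
Beat 2 (L): throw ball3 h=7 -> lands@9:R; in-air after throw: [b1@6:L b2@7:R b3@9:R]
Beat 3 (R): throw ball4 h=1 -> lands@4:L; in-air after throw: [b4@4:L b1@6:L b2@7:R b3@9:R]
Beat 4 (L): throw ball4 h=6 -> lands@10:L; in-air after throw: [b1@6:L b2@7:R b3@9:R b4@10:L]
Beat 5 (R): throw ball5 h=6 -> lands@11:R; in-air after throw: [b1@6:L b2@7:R b3@9:R b4@10:L b5@11:R]
Beat 6 (L): throw ball1 h=7 -> lands@13:R; in-air after throw: [b2@7:R b3@9:R b4@10:L b5@11:R b1@13:R]
Beat 7 (R): throw ball2 h=1 -> lands@8:L; in-air after throw: [b2@8:L b3@9:R b4@10:L b5@11:R b1@13:R]
Beat 8 (L): throw ball2 h=6 -> lands@14:L; in-air after throw: [b3@9:R b4@10:L b5@11:R b1@13:R b2@14:L]
Beat 9 (R): throw ball3 h=6 -> lands@15:R; in-air after throw: [b4@10:L b5@11:R b1@13:R b2@14:L b3@15:R]
Beat 10 (L): throw ball4 h=7 -> lands@17:R; in-air after throw: [b5@11:R b1@13:R b2@14:L b3@15:R b4@17:R]
Beat 11 (R): throw ball5 h=1 -> lands@12:L; in-air after throw: [b5@12:L b1@13:R b2@14:L b3@15:R b4@17:R]
Beat 12 (L): throw ball5 h=6 -> lands@18:L; in-air after throw: [b1@13:R b2@14:L b3@15:R b4@17:R b5@18:L]
Beat 13 (R): throw ball1 h=6 -> lands@19:R; in-air after throw: [b2@14:L b3@15:R b4@17:R b5@18:L b1@19:R]
Ball 3: thrown@2 h=7 -> first land @9; rethrown@9 h=6 -> second land @15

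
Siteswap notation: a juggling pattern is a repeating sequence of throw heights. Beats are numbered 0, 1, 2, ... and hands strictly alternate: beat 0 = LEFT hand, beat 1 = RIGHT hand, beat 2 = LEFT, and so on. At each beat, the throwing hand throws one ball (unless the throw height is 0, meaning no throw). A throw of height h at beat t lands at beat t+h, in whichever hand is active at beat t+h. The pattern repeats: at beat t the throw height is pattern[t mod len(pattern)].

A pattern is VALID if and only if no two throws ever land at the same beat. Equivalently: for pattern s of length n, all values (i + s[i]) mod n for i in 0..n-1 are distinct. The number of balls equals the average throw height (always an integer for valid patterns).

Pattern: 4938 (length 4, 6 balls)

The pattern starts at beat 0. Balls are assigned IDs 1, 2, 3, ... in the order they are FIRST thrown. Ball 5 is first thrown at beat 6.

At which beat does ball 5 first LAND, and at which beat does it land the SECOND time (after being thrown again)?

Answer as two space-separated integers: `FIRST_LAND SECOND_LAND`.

Answer: 9 18

Derivation:
Beat 0 (L): throw ball1 h=4 -> lands@4:L; in-air after throw: [b1@4:L]
Beat 1 (R): throw ball2 h=9 -> lands@10:L; in-air after throw: [b1@4:L b2@10:L]
Beat 2 (L): throw ball3 h=3 -> lands@5:R; in-air after throw: [b1@4:L b3@5:R b2@10:L]
Beat 3 (R): throw ball4 h=8 -> lands@11:R; in-air after throw: [b1@4:L b3@5:R b2@10:L b4@11:R]
Beat 4 (L): throw ball1 h=4 -> lands@8:L; in-air after throw: [b3@5:R b1@8:L b2@10:L b4@11:R]
Beat 5 (R): throw ball3 h=9 -> lands@14:L; in-air after throw: [b1@8:L b2@10:L b4@11:R b3@14:L]
Beat 6 (L): throw ball5 h=3 -> lands@9:R; in-air after throw: [b1@8:L b5@9:R b2@10:L b4@11:R b3@14:L]
Beat 7 (R): throw ball6 h=8 -> lands@15:R; in-air after throw: [b1@8:L b5@9:R b2@10:L b4@11:R b3@14:L b6@15:R]
Beat 8 (L): throw ball1 h=4 -> lands@12:L; in-air after throw: [b5@9:R b2@10:L b4@11:R b1@12:L b3@14:L b6@15:R]
Beat 9 (R): throw ball5 h=9 -> lands@18:L; in-air after throw: [b2@10:L b4@11:R b1@12:L b3@14:L b6@15:R b5@18:L]
Beat 10 (L): throw ball2 h=3 -> lands@13:R; in-air after throw: [b4@11:R b1@12:L b2@13:R b3@14:L b6@15:R b5@18:L]
Beat 11 (R): throw ball4 h=8 -> lands@19:R; in-air after throw: [b1@12:L b2@13:R b3@14:L b6@15:R b5@18:L b4@19:R]
Ball 5: thrown@6 h=3 -> first land @9; rethrown@9 h=9 -> second land @18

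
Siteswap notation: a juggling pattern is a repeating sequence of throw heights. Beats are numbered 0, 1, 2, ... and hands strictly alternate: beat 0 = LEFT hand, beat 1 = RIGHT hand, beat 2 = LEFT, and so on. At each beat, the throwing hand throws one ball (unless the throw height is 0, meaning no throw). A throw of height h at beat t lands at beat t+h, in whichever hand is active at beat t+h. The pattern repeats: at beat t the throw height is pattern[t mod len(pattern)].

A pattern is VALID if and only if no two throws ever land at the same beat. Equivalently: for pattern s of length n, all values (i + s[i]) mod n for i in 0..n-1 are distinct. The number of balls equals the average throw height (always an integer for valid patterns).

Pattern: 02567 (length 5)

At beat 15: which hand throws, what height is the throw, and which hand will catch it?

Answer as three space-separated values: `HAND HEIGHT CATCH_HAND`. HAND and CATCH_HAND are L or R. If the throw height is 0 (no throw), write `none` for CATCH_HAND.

Beat 15: 15 mod 2 = 1, so hand = R
Throw height = pattern[15 mod 5] = pattern[0] = 0

Answer: R 0 none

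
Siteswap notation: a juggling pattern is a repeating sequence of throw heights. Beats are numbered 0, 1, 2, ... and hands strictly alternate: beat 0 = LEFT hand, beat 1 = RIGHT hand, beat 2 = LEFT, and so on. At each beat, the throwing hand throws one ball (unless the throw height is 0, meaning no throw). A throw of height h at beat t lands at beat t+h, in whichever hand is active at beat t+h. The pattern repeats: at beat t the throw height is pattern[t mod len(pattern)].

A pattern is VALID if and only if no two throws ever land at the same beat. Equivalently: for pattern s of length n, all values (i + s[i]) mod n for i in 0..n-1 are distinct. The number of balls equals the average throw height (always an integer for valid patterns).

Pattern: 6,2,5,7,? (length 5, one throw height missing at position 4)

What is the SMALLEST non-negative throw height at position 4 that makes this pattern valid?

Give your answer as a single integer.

i=0: (0 + 6) mod 5 = 1
i=1: (1 + 2) mod 5 = 3
i=2: (2 + 5) mod 5 = 2
i=3: (3 + 7) mod 5 = 0
i=4: s[i]=? (unknown)
Known residues: [0, 1, 2, 3]; need a permutation of 0..4, so missing residue r = 4
Need (4 + s) mod 5 = 4; smallest s = (4 - 4) mod 5 = 0

Answer: 0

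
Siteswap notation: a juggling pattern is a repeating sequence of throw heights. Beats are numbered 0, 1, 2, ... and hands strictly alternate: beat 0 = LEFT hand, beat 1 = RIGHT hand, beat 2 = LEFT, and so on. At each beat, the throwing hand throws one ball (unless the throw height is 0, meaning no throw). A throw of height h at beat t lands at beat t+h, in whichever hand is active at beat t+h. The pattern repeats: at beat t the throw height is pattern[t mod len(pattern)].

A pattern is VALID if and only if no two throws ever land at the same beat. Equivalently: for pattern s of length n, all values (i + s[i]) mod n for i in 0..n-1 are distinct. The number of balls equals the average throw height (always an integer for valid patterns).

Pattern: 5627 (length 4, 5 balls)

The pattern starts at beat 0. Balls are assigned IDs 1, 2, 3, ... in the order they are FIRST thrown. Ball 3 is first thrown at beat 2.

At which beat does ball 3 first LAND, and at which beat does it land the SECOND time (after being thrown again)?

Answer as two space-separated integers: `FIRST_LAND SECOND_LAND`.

Answer: 4 9

Derivation:
Beat 0 (L): throw ball1 h=5 -> lands@5:R; in-air after throw: [b1@5:R]
Beat 1 (R): throw ball2 h=6 -> lands@7:R; in-air after throw: [b1@5:R b2@7:R]
Beat 2 (L): throw ball3 h=2 -> lands@4:L; in-air after throw: [b3@4:L b1@5:R b2@7:R]
Beat 3 (R): throw ball4 h=7 -> lands@10:L; in-air after throw: [b3@4:L b1@5:R b2@7:R b4@10:L]
Beat 4 (L): throw ball3 h=5 -> lands@9:R; in-air after throw: [b1@5:R b2@7:R b3@9:R b4@10:L]
Beat 5 (R): throw ball1 h=6 -> lands@11:R; in-air after throw: [b2@7:R b3@9:R b4@10:L b1@11:R]
Beat 6 (L): throw ball5 h=2 -> lands@8:L; in-air after throw: [b2@7:R b5@8:L b3@9:R b4@10:L b1@11:R]
Beat 7 (R): throw ball2 h=7 -> lands@14:L; in-air after throw: [b5@8:L b3@9:R b4@10:L b1@11:R b2@14:L]
Beat 8 (L): throw ball5 h=5 -> lands@13:R; in-air after throw: [b3@9:R b4@10:L b1@11:R b5@13:R b2@14:L]
Beat 9 (R): throw ball3 h=6 -> lands@15:R; in-air after throw: [b4@10:L b1@11:R b5@13:R b2@14:L b3@15:R]
Ball 3: thrown@2 h=2 -> first land @4; rethrown@4 h=5 -> second land @9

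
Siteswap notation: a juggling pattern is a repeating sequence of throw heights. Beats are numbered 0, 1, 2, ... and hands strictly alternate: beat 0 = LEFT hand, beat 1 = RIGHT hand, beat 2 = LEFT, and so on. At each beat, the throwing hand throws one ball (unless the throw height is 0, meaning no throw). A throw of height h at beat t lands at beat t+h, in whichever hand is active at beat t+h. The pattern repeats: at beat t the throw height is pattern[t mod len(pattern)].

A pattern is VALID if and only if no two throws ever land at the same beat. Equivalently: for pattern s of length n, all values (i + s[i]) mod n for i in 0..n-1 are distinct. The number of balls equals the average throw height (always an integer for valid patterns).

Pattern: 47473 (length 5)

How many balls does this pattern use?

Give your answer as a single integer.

Answer: 5

Derivation:
Pattern = [4, 7, 4, 7, 3], length n = 5
  position 0: throw height = 4, running sum = 4
  position 1: throw height = 7, running sum = 11
  position 2: throw height = 4, running sum = 15
  position 3: throw height = 7, running sum = 22
  position 4: throw height = 3, running sum = 25
Total sum = 25; balls = sum / n = 25 / 5 = 5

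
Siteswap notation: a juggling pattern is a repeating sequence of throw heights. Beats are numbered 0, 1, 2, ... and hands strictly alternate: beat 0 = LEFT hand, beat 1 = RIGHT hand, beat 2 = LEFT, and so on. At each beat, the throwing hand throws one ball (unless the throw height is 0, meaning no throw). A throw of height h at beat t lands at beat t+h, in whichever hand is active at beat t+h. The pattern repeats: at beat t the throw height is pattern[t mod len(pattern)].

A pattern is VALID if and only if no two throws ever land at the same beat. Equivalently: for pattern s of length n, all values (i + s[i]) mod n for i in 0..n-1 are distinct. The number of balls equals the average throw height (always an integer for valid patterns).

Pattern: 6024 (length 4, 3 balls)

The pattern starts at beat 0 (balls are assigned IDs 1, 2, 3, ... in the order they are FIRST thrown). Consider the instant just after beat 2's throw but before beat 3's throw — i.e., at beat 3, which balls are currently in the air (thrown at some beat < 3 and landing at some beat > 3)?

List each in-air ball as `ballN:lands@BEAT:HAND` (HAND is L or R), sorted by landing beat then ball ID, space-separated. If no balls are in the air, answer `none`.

Beat 0 (L): throw ball1 h=6 -> lands@6:L; in-air after throw: [b1@6:L]
Beat 2 (L): throw ball2 h=2 -> lands@4:L; in-air after throw: [b2@4:L b1@6:L]
Beat 3 (R): throw ball3 h=4 -> lands@7:R; in-air after throw: [b2@4:L b1@6:L b3@7:R]

Answer: ball2:lands@4:L ball1:lands@6:L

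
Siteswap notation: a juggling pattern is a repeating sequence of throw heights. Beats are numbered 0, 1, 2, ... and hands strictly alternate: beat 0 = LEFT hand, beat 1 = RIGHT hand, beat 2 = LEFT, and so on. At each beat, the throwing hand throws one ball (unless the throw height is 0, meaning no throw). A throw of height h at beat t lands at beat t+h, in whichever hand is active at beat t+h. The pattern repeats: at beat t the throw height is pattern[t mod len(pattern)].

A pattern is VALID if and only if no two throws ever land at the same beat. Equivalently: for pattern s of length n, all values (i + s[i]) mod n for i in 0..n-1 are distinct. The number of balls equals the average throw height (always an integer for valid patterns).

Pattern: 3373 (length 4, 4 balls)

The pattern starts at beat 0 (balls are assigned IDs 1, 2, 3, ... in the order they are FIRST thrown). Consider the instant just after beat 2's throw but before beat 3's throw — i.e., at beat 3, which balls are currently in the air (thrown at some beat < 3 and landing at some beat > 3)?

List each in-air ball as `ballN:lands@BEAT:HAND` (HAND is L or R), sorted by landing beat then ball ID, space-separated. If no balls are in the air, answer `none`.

Beat 0 (L): throw ball1 h=3 -> lands@3:R; in-air after throw: [b1@3:R]
Beat 1 (R): throw ball2 h=3 -> lands@4:L; in-air after throw: [b1@3:R b2@4:L]
Beat 2 (L): throw ball3 h=7 -> lands@9:R; in-air after throw: [b1@3:R b2@4:L b3@9:R]
Beat 3 (R): throw ball1 h=3 -> lands@6:L; in-air after throw: [b2@4:L b1@6:L b3@9:R]

Answer: ball2:lands@4:L ball3:lands@9:R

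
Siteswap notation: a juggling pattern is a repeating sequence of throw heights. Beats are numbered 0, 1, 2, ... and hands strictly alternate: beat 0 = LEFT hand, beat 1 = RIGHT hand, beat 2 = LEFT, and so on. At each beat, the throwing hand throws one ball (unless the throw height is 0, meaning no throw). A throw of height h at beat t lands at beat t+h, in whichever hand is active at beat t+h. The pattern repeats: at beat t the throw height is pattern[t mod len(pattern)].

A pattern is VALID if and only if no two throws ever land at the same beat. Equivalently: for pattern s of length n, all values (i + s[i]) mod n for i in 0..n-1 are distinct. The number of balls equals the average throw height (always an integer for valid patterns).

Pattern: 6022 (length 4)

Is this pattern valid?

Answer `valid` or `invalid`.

i=0: (i + s[i]) mod n = (0 + 6) mod 4 = 2
i=1: (i + s[i]) mod n = (1 + 0) mod 4 = 1
i=2: (i + s[i]) mod n = (2 + 2) mod 4 = 0
i=3: (i + s[i]) mod n = (3 + 2) mod 4 = 1
Residues: [2, 1, 0, 1], distinct: False

Answer: invalid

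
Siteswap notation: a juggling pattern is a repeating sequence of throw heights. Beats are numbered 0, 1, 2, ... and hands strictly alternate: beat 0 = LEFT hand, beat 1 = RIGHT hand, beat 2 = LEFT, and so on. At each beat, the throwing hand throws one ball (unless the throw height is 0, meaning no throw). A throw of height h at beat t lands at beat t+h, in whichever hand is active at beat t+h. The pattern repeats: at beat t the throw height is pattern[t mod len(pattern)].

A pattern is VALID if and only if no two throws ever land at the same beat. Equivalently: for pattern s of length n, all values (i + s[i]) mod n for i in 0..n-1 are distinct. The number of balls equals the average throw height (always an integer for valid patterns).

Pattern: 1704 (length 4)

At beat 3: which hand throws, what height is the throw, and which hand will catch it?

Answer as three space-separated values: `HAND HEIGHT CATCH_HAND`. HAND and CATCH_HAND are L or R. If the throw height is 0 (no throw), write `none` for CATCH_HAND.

Answer: R 4 R

Derivation:
Beat 3: 3 mod 2 = 1, so hand = R
Throw height = pattern[3 mod 4] = pattern[3] = 4
Lands at beat 3+4=7, 7 mod 2 = 1, so catch hand = R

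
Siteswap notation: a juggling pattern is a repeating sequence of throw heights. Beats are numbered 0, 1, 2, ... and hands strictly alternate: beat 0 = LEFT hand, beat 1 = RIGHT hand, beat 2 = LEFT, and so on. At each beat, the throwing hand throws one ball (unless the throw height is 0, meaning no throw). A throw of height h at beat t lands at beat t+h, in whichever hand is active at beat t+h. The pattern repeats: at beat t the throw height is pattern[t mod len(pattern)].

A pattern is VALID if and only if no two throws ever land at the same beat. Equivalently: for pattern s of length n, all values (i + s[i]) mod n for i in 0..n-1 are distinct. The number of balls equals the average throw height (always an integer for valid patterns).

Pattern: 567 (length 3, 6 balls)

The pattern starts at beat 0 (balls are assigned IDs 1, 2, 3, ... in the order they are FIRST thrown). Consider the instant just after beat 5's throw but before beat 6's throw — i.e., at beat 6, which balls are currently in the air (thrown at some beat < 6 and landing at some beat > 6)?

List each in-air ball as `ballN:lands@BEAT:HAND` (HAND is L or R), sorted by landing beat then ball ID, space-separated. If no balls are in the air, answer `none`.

Answer: ball2:lands@7:R ball4:lands@8:L ball3:lands@9:R ball5:lands@10:L ball1:lands@12:L

Derivation:
Beat 0 (L): throw ball1 h=5 -> lands@5:R; in-air after throw: [b1@5:R]
Beat 1 (R): throw ball2 h=6 -> lands@7:R; in-air after throw: [b1@5:R b2@7:R]
Beat 2 (L): throw ball3 h=7 -> lands@9:R; in-air after throw: [b1@5:R b2@7:R b3@9:R]
Beat 3 (R): throw ball4 h=5 -> lands@8:L; in-air after throw: [b1@5:R b2@7:R b4@8:L b3@9:R]
Beat 4 (L): throw ball5 h=6 -> lands@10:L; in-air after throw: [b1@5:R b2@7:R b4@8:L b3@9:R b5@10:L]
Beat 5 (R): throw ball1 h=7 -> lands@12:L; in-air after throw: [b2@7:R b4@8:L b3@9:R b5@10:L b1@12:L]
Beat 6 (L): throw ball6 h=5 -> lands@11:R; in-air after throw: [b2@7:R b4@8:L b3@9:R b5@10:L b6@11:R b1@12:L]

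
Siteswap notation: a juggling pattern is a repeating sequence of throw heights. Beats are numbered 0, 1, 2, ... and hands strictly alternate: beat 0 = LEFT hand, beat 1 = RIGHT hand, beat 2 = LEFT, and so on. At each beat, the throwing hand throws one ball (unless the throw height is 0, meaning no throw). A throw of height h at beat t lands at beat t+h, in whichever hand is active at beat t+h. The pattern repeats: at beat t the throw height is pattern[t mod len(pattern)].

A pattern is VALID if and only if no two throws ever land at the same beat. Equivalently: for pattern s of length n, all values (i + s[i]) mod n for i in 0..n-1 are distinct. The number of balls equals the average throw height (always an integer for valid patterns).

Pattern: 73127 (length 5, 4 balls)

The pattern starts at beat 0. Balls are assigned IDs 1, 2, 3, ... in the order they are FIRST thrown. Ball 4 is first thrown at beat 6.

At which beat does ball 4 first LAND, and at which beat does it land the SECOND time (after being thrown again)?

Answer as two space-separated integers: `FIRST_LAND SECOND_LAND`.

Answer: 9 16

Derivation:
Beat 0 (L): throw ball1 h=7 -> lands@7:R; in-air after throw: [b1@7:R]
Beat 1 (R): throw ball2 h=3 -> lands@4:L; in-air after throw: [b2@4:L b1@7:R]
Beat 2 (L): throw ball3 h=1 -> lands@3:R; in-air after throw: [b3@3:R b2@4:L b1@7:R]
Beat 3 (R): throw ball3 h=2 -> lands@5:R; in-air after throw: [b2@4:L b3@5:R b1@7:R]
Beat 4 (L): throw ball2 h=7 -> lands@11:R; in-air after throw: [b3@5:R b1@7:R b2@11:R]
Beat 5 (R): throw ball3 h=7 -> lands@12:L; in-air after throw: [b1@7:R b2@11:R b3@12:L]
Beat 6 (L): throw ball4 h=3 -> lands@9:R; in-air after throw: [b1@7:R b4@9:R b2@11:R b3@12:L]
Beat 7 (R): throw ball1 h=1 -> lands@8:L; in-air after throw: [b1@8:L b4@9:R b2@11:R b3@12:L]
Beat 8 (L): throw ball1 h=2 -> lands@10:L; in-air after throw: [b4@9:R b1@10:L b2@11:R b3@12:L]
Beat 9 (R): throw ball4 h=7 -> lands@16:L; in-air after throw: [b1@10:L b2@11:R b3@12:L b4@16:L]
Beat 10 (L): throw ball1 h=7 -> lands@17:R; in-air after throw: [b2@11:R b3@12:L b4@16:L b1@17:R]
Beat 11 (R): throw ball2 h=3 -> lands@14:L; in-air after throw: [b3@12:L b2@14:L b4@16:L b1@17:R]
Beat 12 (L): throw ball3 h=1 -> lands@13:R; in-air after throw: [b3@13:R b2@14:L b4@16:L b1@17:R]
Beat 13 (R): throw ball3 h=2 -> lands@15:R; in-air after throw: [b2@14:L b3@15:R b4@16:L b1@17:R]
Beat 14 (L): throw ball2 h=7 -> lands@21:R; in-air after throw: [b3@15:R b4@16:L b1@17:R b2@21:R]
Beat 15 (R): throw ball3 h=7 -> lands@22:L; in-air after throw: [b4@16:L b1@17:R b2@21:R b3@22:L]
Beat 16 (L): throw ball4 h=3 -> lands@19:R; in-air after throw: [b1@17:R b4@19:R b2@21:R b3@22:L]
Ball 4: thrown@6 h=3 -> first land @9; rethrown@9 h=7 -> second land @16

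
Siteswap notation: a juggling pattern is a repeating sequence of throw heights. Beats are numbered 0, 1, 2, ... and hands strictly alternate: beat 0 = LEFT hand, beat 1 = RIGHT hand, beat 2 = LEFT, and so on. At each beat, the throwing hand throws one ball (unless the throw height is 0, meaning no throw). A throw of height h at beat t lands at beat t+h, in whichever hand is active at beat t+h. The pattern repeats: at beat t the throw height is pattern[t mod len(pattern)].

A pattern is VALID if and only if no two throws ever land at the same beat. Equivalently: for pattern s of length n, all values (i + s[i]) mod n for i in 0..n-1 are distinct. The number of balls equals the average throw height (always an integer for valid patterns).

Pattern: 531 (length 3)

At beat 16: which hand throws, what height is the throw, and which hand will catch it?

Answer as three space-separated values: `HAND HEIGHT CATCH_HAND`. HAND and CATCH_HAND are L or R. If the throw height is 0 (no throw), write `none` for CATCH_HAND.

Beat 16: 16 mod 2 = 0, so hand = L
Throw height = pattern[16 mod 3] = pattern[1] = 3
Lands at beat 16+3=19, 19 mod 2 = 1, so catch hand = R

Answer: L 3 R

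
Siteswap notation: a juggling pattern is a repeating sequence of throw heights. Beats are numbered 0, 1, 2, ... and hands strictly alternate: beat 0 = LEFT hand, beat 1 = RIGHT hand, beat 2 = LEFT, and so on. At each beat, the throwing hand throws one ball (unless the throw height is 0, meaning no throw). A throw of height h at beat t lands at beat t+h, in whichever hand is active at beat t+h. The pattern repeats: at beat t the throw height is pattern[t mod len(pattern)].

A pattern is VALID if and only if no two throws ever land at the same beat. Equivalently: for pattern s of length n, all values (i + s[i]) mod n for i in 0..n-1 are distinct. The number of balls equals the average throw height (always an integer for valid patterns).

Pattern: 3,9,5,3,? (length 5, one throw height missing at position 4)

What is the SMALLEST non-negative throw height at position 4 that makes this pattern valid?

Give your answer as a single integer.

Answer: 0

Derivation:
i=0: (0 + 3) mod 5 = 3
i=1: (1 + 9) mod 5 = 0
i=2: (2 + 5) mod 5 = 2
i=3: (3 + 3) mod 5 = 1
i=4: s[i]=? (unknown)
Known residues: [0, 1, 2, 3]; need a permutation of 0..4, so missing residue r = 4
Need (4 + s) mod 5 = 4; smallest s = (4 - 4) mod 5 = 0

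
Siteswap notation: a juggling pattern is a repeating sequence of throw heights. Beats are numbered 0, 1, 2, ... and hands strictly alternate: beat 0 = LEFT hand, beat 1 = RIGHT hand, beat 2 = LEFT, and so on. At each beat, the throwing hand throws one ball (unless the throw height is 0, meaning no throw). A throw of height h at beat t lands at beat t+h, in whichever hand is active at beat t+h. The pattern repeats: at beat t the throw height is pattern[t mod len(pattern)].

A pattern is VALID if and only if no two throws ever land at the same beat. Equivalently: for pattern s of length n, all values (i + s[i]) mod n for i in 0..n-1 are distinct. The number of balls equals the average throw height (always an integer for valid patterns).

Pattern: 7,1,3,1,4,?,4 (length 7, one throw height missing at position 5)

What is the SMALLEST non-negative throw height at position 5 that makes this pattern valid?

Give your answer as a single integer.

Answer: 1

Derivation:
i=0: (0 + 7) mod 7 = 0
i=1: (1 + 1) mod 7 = 2
i=2: (2 + 3) mod 7 = 5
i=3: (3 + 1) mod 7 = 4
i=4: (4 + 4) mod 7 = 1
i=5: s[i]=? (unknown)
i=6: (6 + 4) mod 7 = 3
Known residues: [0, 1, 2, 3, 4, 5]; need a permutation of 0..6, so missing residue r = 6
Need (5 + s) mod 7 = 6; smallest s = (6 - 5) mod 7 = 1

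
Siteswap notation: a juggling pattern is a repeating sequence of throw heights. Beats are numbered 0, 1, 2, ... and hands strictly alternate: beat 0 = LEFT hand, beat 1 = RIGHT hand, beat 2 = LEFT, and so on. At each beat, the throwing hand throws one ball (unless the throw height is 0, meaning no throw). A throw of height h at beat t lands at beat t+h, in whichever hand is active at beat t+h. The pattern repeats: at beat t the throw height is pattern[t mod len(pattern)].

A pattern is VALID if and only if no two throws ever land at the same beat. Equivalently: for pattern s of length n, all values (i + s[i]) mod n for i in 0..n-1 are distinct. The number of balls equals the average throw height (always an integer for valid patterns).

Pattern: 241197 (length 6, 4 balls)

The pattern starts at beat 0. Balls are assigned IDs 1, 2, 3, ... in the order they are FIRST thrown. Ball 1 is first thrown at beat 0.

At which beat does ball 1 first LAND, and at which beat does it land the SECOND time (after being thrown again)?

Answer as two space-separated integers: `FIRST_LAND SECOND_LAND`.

Answer: 2 3

Derivation:
Beat 0 (L): throw ball1 h=2 -> lands@2:L; in-air after throw: [b1@2:L]
Beat 1 (R): throw ball2 h=4 -> lands@5:R; in-air after throw: [b1@2:L b2@5:R]
Beat 2 (L): throw ball1 h=1 -> lands@3:R; in-air after throw: [b1@3:R b2@5:R]
Beat 3 (R): throw ball1 h=1 -> lands@4:L; in-air after throw: [b1@4:L b2@5:R]
Ball 1: thrown@0 h=2 -> first land @2; rethrown@2 h=1 -> second land @3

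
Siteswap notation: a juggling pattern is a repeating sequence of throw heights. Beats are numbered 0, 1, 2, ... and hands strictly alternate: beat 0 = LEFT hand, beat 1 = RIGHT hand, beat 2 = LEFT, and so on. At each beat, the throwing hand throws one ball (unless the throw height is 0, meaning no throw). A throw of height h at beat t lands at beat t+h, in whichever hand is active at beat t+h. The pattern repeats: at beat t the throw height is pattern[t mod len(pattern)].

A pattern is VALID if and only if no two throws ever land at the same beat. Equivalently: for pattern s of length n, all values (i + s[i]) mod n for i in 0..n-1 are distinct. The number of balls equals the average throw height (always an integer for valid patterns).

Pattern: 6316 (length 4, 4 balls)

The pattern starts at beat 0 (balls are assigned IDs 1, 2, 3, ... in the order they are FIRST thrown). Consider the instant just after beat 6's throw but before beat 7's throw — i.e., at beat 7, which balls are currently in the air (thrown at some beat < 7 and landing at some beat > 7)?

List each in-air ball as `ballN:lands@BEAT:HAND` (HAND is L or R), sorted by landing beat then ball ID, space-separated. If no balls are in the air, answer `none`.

Answer: ball4:lands@8:L ball3:lands@9:R ball2:lands@10:L

Derivation:
Beat 0 (L): throw ball1 h=6 -> lands@6:L; in-air after throw: [b1@6:L]
Beat 1 (R): throw ball2 h=3 -> lands@4:L; in-air after throw: [b2@4:L b1@6:L]
Beat 2 (L): throw ball3 h=1 -> lands@3:R; in-air after throw: [b3@3:R b2@4:L b1@6:L]
Beat 3 (R): throw ball3 h=6 -> lands@9:R; in-air after throw: [b2@4:L b1@6:L b3@9:R]
Beat 4 (L): throw ball2 h=6 -> lands@10:L; in-air after throw: [b1@6:L b3@9:R b2@10:L]
Beat 5 (R): throw ball4 h=3 -> lands@8:L; in-air after throw: [b1@6:L b4@8:L b3@9:R b2@10:L]
Beat 6 (L): throw ball1 h=1 -> lands@7:R; in-air after throw: [b1@7:R b4@8:L b3@9:R b2@10:L]
Beat 7 (R): throw ball1 h=6 -> lands@13:R; in-air after throw: [b4@8:L b3@9:R b2@10:L b1@13:R]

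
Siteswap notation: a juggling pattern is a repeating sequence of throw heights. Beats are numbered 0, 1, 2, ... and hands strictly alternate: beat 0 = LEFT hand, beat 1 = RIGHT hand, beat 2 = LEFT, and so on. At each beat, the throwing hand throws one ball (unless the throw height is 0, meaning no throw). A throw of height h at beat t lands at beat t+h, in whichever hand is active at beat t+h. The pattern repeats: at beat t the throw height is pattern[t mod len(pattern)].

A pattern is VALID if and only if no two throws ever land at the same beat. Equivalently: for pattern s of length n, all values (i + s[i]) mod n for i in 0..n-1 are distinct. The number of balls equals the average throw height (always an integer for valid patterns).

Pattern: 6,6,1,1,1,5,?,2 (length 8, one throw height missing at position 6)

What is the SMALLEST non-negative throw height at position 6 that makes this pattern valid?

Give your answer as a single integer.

Answer: 2

Derivation:
i=0: (0 + 6) mod 8 = 6
i=1: (1 + 6) mod 8 = 7
i=2: (2 + 1) mod 8 = 3
i=3: (3 + 1) mod 8 = 4
i=4: (4 + 1) mod 8 = 5
i=5: (5 + 5) mod 8 = 2
i=6: s[i]=? (unknown)
i=7: (7 + 2) mod 8 = 1
Known residues: [1, 2, 3, 4, 5, 6, 7]; need a permutation of 0..7, so missing residue r = 0
Need (6 + s) mod 8 = 0; smallest s = (0 - 6) mod 8 = 2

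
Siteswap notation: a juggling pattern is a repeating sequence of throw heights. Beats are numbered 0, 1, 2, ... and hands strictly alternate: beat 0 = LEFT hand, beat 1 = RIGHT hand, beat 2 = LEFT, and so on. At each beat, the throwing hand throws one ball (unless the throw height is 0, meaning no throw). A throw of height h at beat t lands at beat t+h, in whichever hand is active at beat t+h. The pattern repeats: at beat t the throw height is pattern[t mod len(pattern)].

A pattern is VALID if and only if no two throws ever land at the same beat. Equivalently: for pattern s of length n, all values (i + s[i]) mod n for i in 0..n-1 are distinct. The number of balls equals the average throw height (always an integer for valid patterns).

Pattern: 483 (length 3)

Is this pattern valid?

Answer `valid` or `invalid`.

i=0: (i + s[i]) mod n = (0 + 4) mod 3 = 1
i=1: (i + s[i]) mod n = (1 + 8) mod 3 = 0
i=2: (i + s[i]) mod n = (2 + 3) mod 3 = 2
Residues: [1, 0, 2], distinct: True

Answer: valid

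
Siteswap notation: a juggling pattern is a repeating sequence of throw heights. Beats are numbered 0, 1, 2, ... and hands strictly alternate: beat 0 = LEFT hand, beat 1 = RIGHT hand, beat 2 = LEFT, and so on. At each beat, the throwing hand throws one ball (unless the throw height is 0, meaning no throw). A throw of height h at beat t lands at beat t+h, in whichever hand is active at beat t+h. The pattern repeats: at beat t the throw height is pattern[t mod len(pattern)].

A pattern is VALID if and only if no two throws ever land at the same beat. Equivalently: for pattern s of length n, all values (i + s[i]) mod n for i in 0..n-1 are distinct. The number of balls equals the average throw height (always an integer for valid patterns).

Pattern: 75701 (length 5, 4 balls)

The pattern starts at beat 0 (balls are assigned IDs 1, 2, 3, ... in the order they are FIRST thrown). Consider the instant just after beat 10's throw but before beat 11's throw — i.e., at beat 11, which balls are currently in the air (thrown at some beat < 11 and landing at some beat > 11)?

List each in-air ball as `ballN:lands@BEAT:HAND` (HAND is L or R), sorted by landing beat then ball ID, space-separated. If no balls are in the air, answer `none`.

Answer: ball4:lands@12:L ball1:lands@14:L ball3:lands@17:R

Derivation:
Beat 0 (L): throw ball1 h=7 -> lands@7:R; in-air after throw: [b1@7:R]
Beat 1 (R): throw ball2 h=5 -> lands@6:L; in-air after throw: [b2@6:L b1@7:R]
Beat 2 (L): throw ball3 h=7 -> lands@9:R; in-air after throw: [b2@6:L b1@7:R b3@9:R]
Beat 4 (L): throw ball4 h=1 -> lands@5:R; in-air after throw: [b4@5:R b2@6:L b1@7:R b3@9:R]
Beat 5 (R): throw ball4 h=7 -> lands@12:L; in-air after throw: [b2@6:L b1@7:R b3@9:R b4@12:L]
Beat 6 (L): throw ball2 h=5 -> lands@11:R; in-air after throw: [b1@7:R b3@9:R b2@11:R b4@12:L]
Beat 7 (R): throw ball1 h=7 -> lands@14:L; in-air after throw: [b3@9:R b2@11:R b4@12:L b1@14:L]
Beat 9 (R): throw ball3 h=1 -> lands@10:L; in-air after throw: [b3@10:L b2@11:R b4@12:L b1@14:L]
Beat 10 (L): throw ball3 h=7 -> lands@17:R; in-air after throw: [b2@11:R b4@12:L b1@14:L b3@17:R]
Beat 11 (R): throw ball2 h=5 -> lands@16:L; in-air after throw: [b4@12:L b1@14:L b2@16:L b3@17:R]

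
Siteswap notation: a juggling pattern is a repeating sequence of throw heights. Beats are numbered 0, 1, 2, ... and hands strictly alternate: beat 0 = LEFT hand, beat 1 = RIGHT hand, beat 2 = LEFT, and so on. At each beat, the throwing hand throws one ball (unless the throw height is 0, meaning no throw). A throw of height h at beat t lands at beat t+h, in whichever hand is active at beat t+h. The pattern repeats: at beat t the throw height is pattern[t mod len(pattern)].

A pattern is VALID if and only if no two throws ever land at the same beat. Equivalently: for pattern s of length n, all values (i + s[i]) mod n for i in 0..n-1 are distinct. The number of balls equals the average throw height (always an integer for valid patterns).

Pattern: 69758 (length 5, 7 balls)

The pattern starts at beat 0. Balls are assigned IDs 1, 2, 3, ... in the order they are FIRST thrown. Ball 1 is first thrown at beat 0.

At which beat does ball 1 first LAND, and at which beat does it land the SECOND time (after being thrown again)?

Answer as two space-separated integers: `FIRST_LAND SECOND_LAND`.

Answer: 6 15

Derivation:
Beat 0 (L): throw ball1 h=6 -> lands@6:L; in-air after throw: [b1@6:L]
Beat 1 (R): throw ball2 h=9 -> lands@10:L; in-air after throw: [b1@6:L b2@10:L]
Beat 2 (L): throw ball3 h=7 -> lands@9:R; in-air after throw: [b1@6:L b3@9:R b2@10:L]
Beat 3 (R): throw ball4 h=5 -> lands@8:L; in-air after throw: [b1@6:L b4@8:L b3@9:R b2@10:L]
Beat 4 (L): throw ball5 h=8 -> lands@12:L; in-air after throw: [b1@6:L b4@8:L b3@9:R b2@10:L b5@12:L]
Beat 5 (R): throw ball6 h=6 -> lands@11:R; in-air after throw: [b1@6:L b4@8:L b3@9:R b2@10:L b6@11:R b5@12:L]
Beat 6 (L): throw ball1 h=9 -> lands@15:R; in-air after throw: [b4@8:L b3@9:R b2@10:L b6@11:R b5@12:L b1@15:R]
Beat 7 (R): throw ball7 h=7 -> lands@14:L; in-air after throw: [b4@8:L b3@9:R b2@10:L b6@11:R b5@12:L b7@14:L b1@15:R]
Beat 8 (L): throw ball4 h=5 -> lands@13:R; in-air after throw: [b3@9:R b2@10:L b6@11:R b5@12:L b4@13:R b7@14:L b1@15:R]
Beat 9 (R): throw ball3 h=8 -> lands@17:R; in-air after throw: [b2@10:L b6@11:R b5@12:L b4@13:R b7@14:L b1@15:R b3@17:R]
Beat 10 (L): throw ball2 h=6 -> lands@16:L; in-air after throw: [b6@11:R b5@12:L b4@13:R b7@14:L b1@15:R b2@16:L b3@17:R]
Beat 11 (R): throw ball6 h=9 -> lands@20:L; in-air after throw: [b5@12:L b4@13:R b7@14:L b1@15:R b2@16:L b3@17:R b6@20:L]
Beat 12 (L): throw ball5 h=7 -> lands@19:R; in-air after throw: [b4@13:R b7@14:L b1@15:R b2@16:L b3@17:R b5@19:R b6@20:L]
Beat 13 (R): throw ball4 h=5 -> lands@18:L; in-air after throw: [b7@14:L b1@15:R b2@16:L b3@17:R b4@18:L b5@19:R b6@20:L]
Beat 14 (L): throw ball7 h=8 -> lands@22:L; in-air after throw: [b1@15:R b2@16:L b3@17:R b4@18:L b5@19:R b6@20:L b7@22:L]
Beat 15 (R): throw ball1 h=6 -> lands@21:R; in-air after throw: [b2@16:L b3@17:R b4@18:L b5@19:R b6@20:L b1@21:R b7@22:L]
Ball 1: thrown@0 h=6 -> first land @6; rethrown@6 h=9 -> second land @15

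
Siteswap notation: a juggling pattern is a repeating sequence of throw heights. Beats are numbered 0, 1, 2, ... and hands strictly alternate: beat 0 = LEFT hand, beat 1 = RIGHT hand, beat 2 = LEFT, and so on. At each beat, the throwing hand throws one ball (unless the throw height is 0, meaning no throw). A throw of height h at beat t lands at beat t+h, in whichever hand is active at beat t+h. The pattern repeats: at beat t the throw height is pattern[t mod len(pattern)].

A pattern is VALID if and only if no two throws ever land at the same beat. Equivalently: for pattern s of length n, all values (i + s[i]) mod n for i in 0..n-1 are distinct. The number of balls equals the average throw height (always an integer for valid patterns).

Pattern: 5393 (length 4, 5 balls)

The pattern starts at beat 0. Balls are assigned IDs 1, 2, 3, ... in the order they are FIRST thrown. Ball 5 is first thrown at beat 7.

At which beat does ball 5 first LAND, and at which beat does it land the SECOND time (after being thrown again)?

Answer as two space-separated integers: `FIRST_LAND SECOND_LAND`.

Answer: 10 19

Derivation:
Beat 0 (L): throw ball1 h=5 -> lands@5:R; in-air after throw: [b1@5:R]
Beat 1 (R): throw ball2 h=3 -> lands@4:L; in-air after throw: [b2@4:L b1@5:R]
Beat 2 (L): throw ball3 h=9 -> lands@11:R; in-air after throw: [b2@4:L b1@5:R b3@11:R]
Beat 3 (R): throw ball4 h=3 -> lands@6:L; in-air after throw: [b2@4:L b1@5:R b4@6:L b3@11:R]
Beat 4 (L): throw ball2 h=5 -> lands@9:R; in-air after throw: [b1@5:R b4@6:L b2@9:R b3@11:R]
Beat 5 (R): throw ball1 h=3 -> lands@8:L; in-air after throw: [b4@6:L b1@8:L b2@9:R b3@11:R]
Beat 6 (L): throw ball4 h=9 -> lands@15:R; in-air after throw: [b1@8:L b2@9:R b3@11:R b4@15:R]
Beat 7 (R): throw ball5 h=3 -> lands@10:L; in-air after throw: [b1@8:L b2@9:R b5@10:L b3@11:R b4@15:R]
Beat 8 (L): throw ball1 h=5 -> lands@13:R; in-air after throw: [b2@9:R b5@10:L b3@11:R b1@13:R b4@15:R]
Beat 9 (R): throw ball2 h=3 -> lands@12:L; in-air after throw: [b5@10:L b3@11:R b2@12:L b1@13:R b4@15:R]
Beat 10 (L): throw ball5 h=9 -> lands@19:R; in-air after throw: [b3@11:R b2@12:L b1@13:R b4@15:R b5@19:R]
Beat 11 (R): throw ball3 h=3 -> lands@14:L; in-air after throw: [b2@12:L b1@13:R b3@14:L b4@15:R b5@19:R]
Ball 5: thrown@7 h=3 -> first land @10; rethrown@10 h=9 -> second land @19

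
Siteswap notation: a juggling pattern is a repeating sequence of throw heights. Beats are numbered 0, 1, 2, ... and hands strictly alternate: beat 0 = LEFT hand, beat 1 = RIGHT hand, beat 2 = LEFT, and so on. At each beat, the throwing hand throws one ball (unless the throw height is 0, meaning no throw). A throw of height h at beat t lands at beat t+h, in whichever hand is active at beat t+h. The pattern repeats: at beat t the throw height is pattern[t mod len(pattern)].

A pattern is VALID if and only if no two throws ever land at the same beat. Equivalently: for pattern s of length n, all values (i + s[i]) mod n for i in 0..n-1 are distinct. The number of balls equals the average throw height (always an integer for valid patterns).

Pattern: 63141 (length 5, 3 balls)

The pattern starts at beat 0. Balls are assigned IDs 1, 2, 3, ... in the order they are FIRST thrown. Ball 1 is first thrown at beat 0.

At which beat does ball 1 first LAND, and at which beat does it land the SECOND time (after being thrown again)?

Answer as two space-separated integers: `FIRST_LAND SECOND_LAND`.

Beat 0 (L): throw ball1 h=6 -> lands@6:L; in-air after throw: [b1@6:L]
Beat 1 (R): throw ball2 h=3 -> lands@4:L; in-air after throw: [b2@4:L b1@6:L]
Beat 2 (L): throw ball3 h=1 -> lands@3:R; in-air after throw: [b3@3:R b2@4:L b1@6:L]
Beat 3 (R): throw ball3 h=4 -> lands@7:R; in-air after throw: [b2@4:L b1@6:L b3@7:R]
Beat 4 (L): throw ball2 h=1 -> lands@5:R; in-air after throw: [b2@5:R b1@6:L b3@7:R]
Beat 5 (R): throw ball2 h=6 -> lands@11:R; in-air after throw: [b1@6:L b3@7:R b2@11:R]
Beat 6 (L): throw ball1 h=3 -> lands@9:R; in-air after throw: [b3@7:R b1@9:R b2@11:R]
Beat 7 (R): throw ball3 h=1 -> lands@8:L; in-air after throw: [b3@8:L b1@9:R b2@11:R]
Beat 8 (L): throw ball3 h=4 -> lands@12:L; in-air after throw: [b1@9:R b2@11:R b3@12:L]
Beat 9 (R): throw ball1 h=1 -> lands@10:L; in-air after throw: [b1@10:L b2@11:R b3@12:L]
Ball 1: thrown@0 h=6 -> first land @6; rethrown@6 h=3 -> second land @9

Answer: 6 9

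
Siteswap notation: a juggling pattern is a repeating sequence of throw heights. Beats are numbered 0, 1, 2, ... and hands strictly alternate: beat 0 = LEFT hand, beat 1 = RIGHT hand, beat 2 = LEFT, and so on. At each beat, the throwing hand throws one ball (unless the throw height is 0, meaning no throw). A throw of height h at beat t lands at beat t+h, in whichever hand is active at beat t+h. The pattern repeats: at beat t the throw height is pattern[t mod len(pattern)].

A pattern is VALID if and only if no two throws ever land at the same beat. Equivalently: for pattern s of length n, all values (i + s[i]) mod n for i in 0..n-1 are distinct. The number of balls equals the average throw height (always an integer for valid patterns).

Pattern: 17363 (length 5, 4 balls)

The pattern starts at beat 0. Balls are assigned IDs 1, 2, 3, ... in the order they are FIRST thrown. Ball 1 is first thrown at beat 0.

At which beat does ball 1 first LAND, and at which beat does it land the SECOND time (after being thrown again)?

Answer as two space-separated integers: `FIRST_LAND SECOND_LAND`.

Beat 0 (L): throw ball1 h=1 -> lands@1:R; in-air after throw: [b1@1:R]
Beat 1 (R): throw ball1 h=7 -> lands@8:L; in-air after throw: [b1@8:L]
Beat 2 (L): throw ball2 h=3 -> lands@5:R; in-air after throw: [b2@5:R b1@8:L]
Beat 3 (R): throw ball3 h=6 -> lands@9:R; in-air after throw: [b2@5:R b1@8:L b3@9:R]
Beat 4 (L): throw ball4 h=3 -> lands@7:R; in-air after throw: [b2@5:R b4@7:R b1@8:L b3@9:R]
Beat 5 (R): throw ball2 h=1 -> lands@6:L; in-air after throw: [b2@6:L b4@7:R b1@8:L b3@9:R]
Beat 6 (L): throw ball2 h=7 -> lands@13:R; in-air after throw: [b4@7:R b1@8:L b3@9:R b2@13:R]
Beat 7 (R): throw ball4 h=3 -> lands@10:L; in-air after throw: [b1@8:L b3@9:R b4@10:L b2@13:R]
Beat 8 (L): throw ball1 h=6 -> lands@14:L; in-air after throw: [b3@9:R b4@10:L b2@13:R b1@14:L]
Ball 1: thrown@0 h=1 -> first land @1; rethrown@1 h=7 -> second land @8

Answer: 1 8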